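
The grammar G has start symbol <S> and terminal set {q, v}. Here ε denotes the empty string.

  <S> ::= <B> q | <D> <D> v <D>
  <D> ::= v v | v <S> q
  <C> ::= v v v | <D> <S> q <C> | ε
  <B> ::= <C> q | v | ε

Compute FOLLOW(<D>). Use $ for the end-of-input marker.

{$, q, v}

FIRST(<D>) = {v}
FIRST(<C>) = {ε, v}  (via <D> <S> q <C>)
FIRST(<B>) = {ε, q, v}  (via <C> q)
FIRST(<S>) = {q, v}  (via <B> q, <D> <D> v <D>)
FOLLOW(<S>) includes $ since <S> is the start symbol.
FOLLOW(<S>): in <D>::=v <S> q, <S> is followed by q with FIRST {q}; in <C>::=<D> <S> q <C>, <S> is followed by q <C> with FIRST {q}. Thus FOLLOW(<S>) = {$, q}.
FOLLOW(<D>): in <S>::=<D> <D> v <D> (occurrence 1), <D> is followed by <D> v <D> with FIRST {v}; in <S>::=<D> <D> v <D> (occurrence 2), <D> is followed by v <D> with FIRST {v}; in <S>::=<D> <D> v <D> (occurrence 3), the suffix after <D> is empty, so FOLLOW(<D>) ⊇ FOLLOW(<S>) = {$, q}; in <C>::=<D> <S> q <C>, <D> is followed by <S> q <C> with FIRST {q, v}. Thus FOLLOW(<D>) = {$, q, v}.
FOLLOW(<C>): in <C>::=<D> <S> q <C>, the suffix after <C> is empty (adds nothing new); in <B>::=<C> q, <C> is followed by q with FIRST {q}. Thus FOLLOW(<C>) = {q}.
FOLLOW(<B>): in <S>::=<B> q, <B> is followed by q with FIRST {q}. Thus FOLLOW(<B>) = {q}.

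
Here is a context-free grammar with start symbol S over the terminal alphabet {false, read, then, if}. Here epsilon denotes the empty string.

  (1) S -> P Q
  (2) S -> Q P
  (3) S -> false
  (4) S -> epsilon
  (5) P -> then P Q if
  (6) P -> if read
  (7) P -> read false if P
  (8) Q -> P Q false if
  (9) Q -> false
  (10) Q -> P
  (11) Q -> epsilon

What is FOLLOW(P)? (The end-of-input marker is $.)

{$, false, if, read, then}

FIRST(P) = {if, read, then}
FIRST(Q) = {epsilon, false, if, read, then}  (via P Q false if, P)
FIRST(S) = {epsilon, false, if, read, then}  (via P Q, Q P)
FOLLOW(S) includes $ since S is the start symbol.
FOLLOW(S): S appears on no right-hand side. Thus FOLLOW(S) = {$}.
FOLLOW(Q): in S->P Q, the suffix after Q is empty, so FOLLOW(Q) ⊇ FOLLOW(S) = {$}; in S->Q P, Q is followed by P with FIRST {if, read, then}; in P->then P Q if, Q is followed by if with FIRST {if}; in Q->P Q false if, Q is followed by false if with FIRST {false}. Thus FOLLOW(Q) = {$, false, if, read, then}.
FOLLOW(P): in S->P Q, P is followed by Q with FIRST {epsilon, false, if, read, then}; in S->P Q, the suffix after P is nullable, so FOLLOW(P) ⊇ FOLLOW(S) = {$}; in S->Q P, the suffix after P is empty, so FOLLOW(P) ⊇ FOLLOW(S) = {$}; in P->then P Q if, P is followed by Q if with FIRST {false, if, read, then}; in P->read false if P, the suffix after P is empty (adds nothing new); in Q->P Q false if, P is followed by Q false if with FIRST {false, if, read, then}; in Q->P, the suffix after P is empty, so FOLLOW(P) ⊇ FOLLOW(Q) = {$, false, if, read, then}. Thus FOLLOW(P) = {$, false, if, read, then}.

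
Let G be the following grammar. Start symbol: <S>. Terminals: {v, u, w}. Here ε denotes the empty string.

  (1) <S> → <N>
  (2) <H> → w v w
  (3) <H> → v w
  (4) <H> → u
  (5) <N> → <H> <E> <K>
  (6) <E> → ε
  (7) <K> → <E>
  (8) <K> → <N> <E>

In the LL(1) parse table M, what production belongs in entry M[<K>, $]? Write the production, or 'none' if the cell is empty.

<K> → <E>

FIRST(<H>): from <H>→w v w we get {w}; from <H>→v w we get {v}; from <H>→u we get {u}. So FIRST(<H>) = {u, v, w}.
FIRST(<E>): from <E>→ε we get {ε}. So FIRST(<E>) = {ε}.
FIRST(<N>): from <N>→<H> <E> <K> we get {u, v, w}. So FIRST(<N>) = {u, v, w}.
FIRST(<S>): from <S>→<N> we get {u, v, w}. So FIRST(<S>) = {u, v, w}.
FIRST(<K>): from <K>→<E> we get {ε}; from <K>→<N> <E> we get {u, v, w}. So FIRST(<K>) = {ε, u, v, w}.
FOLLOW(<S>) includes $ since <S> is the start symbol.
FOLLOW(<N>): in <S>→<N>, the suffix after <N> is empty, so FOLLOW(<N>) ⊇ FOLLOW(<S>) = {$}; in <K>→<N> <E>, <N> is followed by <E> with FIRST {ε}; in <K>→<N> <E>, the suffix after <N> is nullable, so FOLLOW(<N>) ⊇ FOLLOW(<K>) = {$}. Thus FOLLOW(<N>) = {$}.
FOLLOW(<K>): in <N>→<H> <E> <K>, the suffix after <K> is empty, so FOLLOW(<K>) ⊇ FOLLOW(<N>) = {$}. Thus FOLLOW(<K>) = {$}.
For <K> → <E>: FIRST(<E>) = {ε}, so it goes in M[<K>, t] for t ∈ {}; since ε ∈ FIRST, also for every t ∈ FOLLOW(<K>) = {$}.
For <K> → <N> <E>: FIRST(<N> <E>) = {u, v, w}, so it goes in M[<K>, t] for t ∈ {u, v, w}.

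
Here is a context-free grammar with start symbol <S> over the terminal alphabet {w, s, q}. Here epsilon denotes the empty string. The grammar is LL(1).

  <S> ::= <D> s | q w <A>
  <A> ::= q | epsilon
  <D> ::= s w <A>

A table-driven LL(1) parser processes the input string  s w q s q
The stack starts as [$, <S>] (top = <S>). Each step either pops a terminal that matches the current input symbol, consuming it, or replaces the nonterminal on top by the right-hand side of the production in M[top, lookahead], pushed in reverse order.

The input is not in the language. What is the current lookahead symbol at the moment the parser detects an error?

q

     Stack        Input        Action
  1  $ <S>        s w q s q $  expand <S> ::= <D> s
  2  $ s <D>      s w q s q $  expand <D> ::= s w <A>
  3  $ s <A> w s  s w q s q $  match s
  4  $ s <A> w    w q s q $    match w
  5  $ s <A>      q s q $      expand <A> ::= q
  6  $ s q        q s q $      match q
  7  $ s          s q $        match s
  8  $            q $          error: stack empty but input remains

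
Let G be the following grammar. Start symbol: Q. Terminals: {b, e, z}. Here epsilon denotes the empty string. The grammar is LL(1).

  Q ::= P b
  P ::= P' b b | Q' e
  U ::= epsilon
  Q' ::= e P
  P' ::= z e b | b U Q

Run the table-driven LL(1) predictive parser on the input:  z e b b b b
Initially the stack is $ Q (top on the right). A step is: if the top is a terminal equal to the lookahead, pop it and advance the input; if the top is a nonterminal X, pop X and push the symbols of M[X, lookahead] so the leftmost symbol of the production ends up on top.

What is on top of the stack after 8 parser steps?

b

step 1: stack=$ Q  input=z e b b b b $  — expand Q ::= P b
step 2: stack=$ b P  input=z e b b b b $  — expand P ::= P' b b
step 3: stack=$ b b b P'  input=z e b b b b $  — expand P' ::= z e b
step 4: stack=$ b b b b e z  input=z e b b b b $  — match z
step 5: stack=$ b b b b e  input=e b b b b $  — match e
step 6: stack=$ b b b b  input=b b b b $  — match b
step 7: stack=$ b b b  input=b b b $  — match b
step 8: stack=$ b b  input=b b $  — match b
Stack after step 8: $ b (top = b).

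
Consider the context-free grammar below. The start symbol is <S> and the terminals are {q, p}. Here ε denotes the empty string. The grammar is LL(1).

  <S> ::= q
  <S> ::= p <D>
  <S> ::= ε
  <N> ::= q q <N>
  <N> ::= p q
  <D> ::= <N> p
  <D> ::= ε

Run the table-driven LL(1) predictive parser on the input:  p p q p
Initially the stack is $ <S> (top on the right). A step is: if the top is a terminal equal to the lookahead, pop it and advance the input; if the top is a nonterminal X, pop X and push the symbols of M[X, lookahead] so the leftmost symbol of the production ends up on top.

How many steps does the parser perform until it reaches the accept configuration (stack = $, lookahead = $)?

7

step 1: stack=$ <S>  input=p p q p $  — expand <S> ::= p <D>
step 2: stack=$ <D> p  input=p p q p $  — match p
step 3: stack=$ <D>  input=p q p $  — expand <D> ::= <N> p
step 4: stack=$ p <N>  input=p q p $  — expand <N> ::= p q
step 5: stack=$ p q p  input=p q p $  — match p
step 6: stack=$ p q  input=q p $  — match q
step 7: stack=$ p  input=p $  — match p
Accept reached after 7 steps.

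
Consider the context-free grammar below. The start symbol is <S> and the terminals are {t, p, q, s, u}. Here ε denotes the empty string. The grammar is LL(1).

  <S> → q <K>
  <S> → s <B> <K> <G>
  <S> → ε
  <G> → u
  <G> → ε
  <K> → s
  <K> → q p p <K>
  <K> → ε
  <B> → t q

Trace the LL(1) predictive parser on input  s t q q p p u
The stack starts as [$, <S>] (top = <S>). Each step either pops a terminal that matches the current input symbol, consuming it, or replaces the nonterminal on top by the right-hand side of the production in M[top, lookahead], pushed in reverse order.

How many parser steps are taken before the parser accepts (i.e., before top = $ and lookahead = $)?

12

step 1: stack=$ <S>  input=s t q q p p u $  — expand <S> → s <B> <K> <G>
step 2: stack=$ <G> <K> <B> s  input=s t q q p p u $  — match s
step 3: stack=$ <G> <K> <B>  input=t q q p p u $  — expand <B> → t q
step 4: stack=$ <G> <K> q t  input=t q q p p u $  — match t
step 5: stack=$ <G> <K> q  input=q q p p u $  — match q
step 6: stack=$ <G> <K>  input=q p p u $  — expand <K> → q p p <K>
step 7: stack=$ <G> <K> p p q  input=q p p u $  — match q
step 8: stack=$ <G> <K> p p  input=p p u $  — match p
step 9: stack=$ <G> <K> p  input=p u $  — match p
step 10: stack=$ <G> <K>  input=u $  — expand <K> → ε
step 11: stack=$ <G>  input=u $  — expand <G> → u
step 12: stack=$ u  input=u $  — match u
Accept reached after 12 steps.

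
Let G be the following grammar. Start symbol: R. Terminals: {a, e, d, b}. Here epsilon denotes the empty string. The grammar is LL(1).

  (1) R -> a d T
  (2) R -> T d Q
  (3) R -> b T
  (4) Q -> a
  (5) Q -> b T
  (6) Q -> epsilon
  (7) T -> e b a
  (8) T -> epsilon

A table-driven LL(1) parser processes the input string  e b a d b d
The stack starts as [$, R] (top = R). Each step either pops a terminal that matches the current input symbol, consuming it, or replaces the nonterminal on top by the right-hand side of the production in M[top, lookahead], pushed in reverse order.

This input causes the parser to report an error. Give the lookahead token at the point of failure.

      Stack        Input          Action
   1  $ R          e b a d b d $  expand R -> T d Q
   2  $ Q d T      e b a d b d $  expand T -> e b a
   3  $ Q d a b e  e b a d b d $  match e
   4  $ Q d a b    b a d b d $    match b
   5  $ Q d a      a d b d $      match a
   6  $ Q d        d b d $        match d
   7  $ Q          b d $          expand Q -> b T
   8  $ T b        b d $          match b
   9  $ T          d $            expand T -> epsilon
  10  $            d $            error: stack empty but input remains

d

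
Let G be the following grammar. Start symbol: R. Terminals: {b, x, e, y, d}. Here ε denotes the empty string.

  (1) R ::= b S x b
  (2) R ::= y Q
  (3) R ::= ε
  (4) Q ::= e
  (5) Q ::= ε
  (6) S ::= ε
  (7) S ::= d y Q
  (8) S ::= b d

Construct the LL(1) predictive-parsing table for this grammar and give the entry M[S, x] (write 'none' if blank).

FIRST(R): from R::=b S x b we get {b}; from R::=y Q we get {y}; from R::=ε we get {ε}. So FIRST(R) = {ε, b, y}.
FIRST(Q): from Q::=e we get {e}; from Q::=ε we get {ε}. So FIRST(Q) = {ε, e}.
FIRST(S): from S::=ε we get {ε}; from S::=d y Q we get {d}; from S::=b d we get {b}. So FIRST(S) = {ε, b, d}.
FOLLOW(R) includes $ since R is the start symbol.
FOLLOW(S): in R::=b S x b, S is followed by x b with FIRST {x}. Thus FOLLOW(S) = {x}.
For S ::= ε: FIRST(ε) = {ε}, so it goes in M[S, t] for t ∈ {}; since ε ∈ FIRST, also for every t ∈ FOLLOW(S) = {x}.
For S ::= d y Q: FIRST(d y Q) = {d}, so it goes in M[S, t] for t ∈ {d}.
For S ::= b d: FIRST(b d) = {b}, so it goes in M[S, t] for t ∈ {b}.

S ::= ε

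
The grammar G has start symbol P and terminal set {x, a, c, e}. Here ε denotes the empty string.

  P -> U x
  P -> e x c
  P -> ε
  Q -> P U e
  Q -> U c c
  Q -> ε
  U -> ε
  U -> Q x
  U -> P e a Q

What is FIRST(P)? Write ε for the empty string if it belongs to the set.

{ε, c, e, x}

FIRST(P) = {ε, c, e, x}  (via U x)
FIRST(Q) = {ε, c, e, x}  (via P U e, U c c)
FIRST(U) = {ε, c, e, x}  (via Q x, P e a Q)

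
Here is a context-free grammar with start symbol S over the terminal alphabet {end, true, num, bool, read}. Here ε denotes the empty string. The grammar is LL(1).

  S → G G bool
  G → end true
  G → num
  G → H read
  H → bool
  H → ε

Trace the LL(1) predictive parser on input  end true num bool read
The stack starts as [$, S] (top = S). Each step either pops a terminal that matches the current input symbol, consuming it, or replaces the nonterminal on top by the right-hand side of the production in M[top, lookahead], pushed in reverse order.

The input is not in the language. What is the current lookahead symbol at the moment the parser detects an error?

step 1: stack=$ S  input=end true num bool read $  — expand S → G G bool
step 2: stack=$ bool G G  input=end true num bool read $  — expand G → end true
step 3: stack=$ bool G true end  input=end true num bool read $  — match end
step 4: stack=$ bool G true  input=true num bool read $  — match true
step 5: stack=$ bool G  input=num bool read $  — expand G → num
step 6: stack=$ bool num  input=num bool read $  — match num
step 7: stack=$ bool  input=bool read $  — match bool
step 8: stack=$  input=read $  — error: stack empty but input remains

read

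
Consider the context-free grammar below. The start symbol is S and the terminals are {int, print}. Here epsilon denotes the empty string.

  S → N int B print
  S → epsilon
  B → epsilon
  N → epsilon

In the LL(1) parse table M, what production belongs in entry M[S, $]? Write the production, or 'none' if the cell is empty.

S → epsilon

FIRST(B): from B→epsilon we get {epsilon}. So FIRST(B) = {epsilon}.
FIRST(N): from N→epsilon we get {epsilon}. So FIRST(N) = {epsilon}.
FIRST(S): from S→N int B print we get {int}; from S→epsilon we get {epsilon}. So FIRST(S) = {epsilon, int}.
FOLLOW(S) includes $ since S is the start symbol.
FOLLOW(S): S appears on no right-hand side. Thus FOLLOW(S) = {$}.
For S → N int B print: FIRST(N int B print) = {int}, so it goes in M[S, t] for t ∈ {int}.
For S → epsilon: FIRST(epsilon) = {epsilon}, so it goes in M[S, t] for t ∈ {}; since epsilon ∈ FIRST, also for every t ∈ FOLLOW(S) = {$}.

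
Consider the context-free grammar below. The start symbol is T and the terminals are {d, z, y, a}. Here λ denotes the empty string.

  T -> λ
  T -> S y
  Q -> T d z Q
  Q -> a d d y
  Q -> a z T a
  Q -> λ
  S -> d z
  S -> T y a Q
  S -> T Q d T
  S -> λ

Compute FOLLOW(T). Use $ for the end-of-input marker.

FIRST(T): from T->λ we get {λ}; from T->S y we get {a, d, y}. So FIRST(T) = {λ, a, d, y}.
FIRST(Q): from Q->T d z Q we get {a, d, y}; from Q->a d d y we get {a}; from Q->a z T a we get {a}; from Q->λ we get {λ}. So FIRST(Q) = {λ, a, d, y}.
FIRST(S): from S->d z we get {d}; from S->T y a Q we get {a, d, y}; from S->T Q d T we get {a, d, y}; from S->λ we get {λ}. So FIRST(S) = {λ, a, d, y}.
FOLLOW(T) includes $ since T is the start symbol.
FOLLOW(S): in T->S y, S is followed by y with FIRST {y}. Thus FOLLOW(S) = {y}.
FOLLOW(T): in Q->T d z Q, T is followed by d z Q with FIRST {d}; in Q->a z T a, T is followed by a with FIRST {a}; in S->T y a Q, T is followed by y a Q with FIRST {y}; in S->T Q d T (occurrence 1), T is followed by Q d T with FIRST {a, d, y}; in S->T Q d T (occurrence 2), the suffix after T is empty, so FOLLOW(T) ⊇ FOLLOW(S) = {y}. Thus FOLLOW(T) = {$, a, d, y}.
FOLLOW(Q): in Q->T d z Q, the suffix after Q is empty (adds nothing new); in S->T y a Q, the suffix after Q is empty, so FOLLOW(Q) ⊇ FOLLOW(S) = {y}; in S->T Q d T, Q is followed by d T with FIRST {d}. Thus FOLLOW(Q) = {d, y}.

{$, a, d, y}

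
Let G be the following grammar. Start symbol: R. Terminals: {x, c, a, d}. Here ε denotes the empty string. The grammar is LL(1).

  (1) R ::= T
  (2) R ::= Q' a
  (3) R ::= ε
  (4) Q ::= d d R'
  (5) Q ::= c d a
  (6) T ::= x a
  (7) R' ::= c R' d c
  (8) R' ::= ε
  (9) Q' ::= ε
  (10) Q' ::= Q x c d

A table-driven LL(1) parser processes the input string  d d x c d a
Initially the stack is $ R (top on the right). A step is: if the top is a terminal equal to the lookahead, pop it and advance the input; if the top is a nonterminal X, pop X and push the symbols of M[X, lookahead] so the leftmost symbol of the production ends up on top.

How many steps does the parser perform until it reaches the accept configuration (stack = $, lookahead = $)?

10

step 1: stack=$ R  input=d d x c d a $  — expand R ::= Q' a
step 2: stack=$ a Q'  input=d d x c d a $  — expand Q' ::= Q x c d
step 3: stack=$ a d c x Q  input=d d x c d a $  — expand Q ::= d d R'
step 4: stack=$ a d c x R' d d  input=d d x c d a $  — match d
step 5: stack=$ a d c x R' d  input=d x c d a $  — match d
step 6: stack=$ a d c x R'  input=x c d a $  — expand R' ::= ε
step 7: stack=$ a d c x  input=x c d a $  — match x
step 8: stack=$ a d c  input=c d a $  — match c
step 9: stack=$ a d  input=d a $  — match d
step 10: stack=$ a  input=a $  — match a
Accept reached after 10 steps.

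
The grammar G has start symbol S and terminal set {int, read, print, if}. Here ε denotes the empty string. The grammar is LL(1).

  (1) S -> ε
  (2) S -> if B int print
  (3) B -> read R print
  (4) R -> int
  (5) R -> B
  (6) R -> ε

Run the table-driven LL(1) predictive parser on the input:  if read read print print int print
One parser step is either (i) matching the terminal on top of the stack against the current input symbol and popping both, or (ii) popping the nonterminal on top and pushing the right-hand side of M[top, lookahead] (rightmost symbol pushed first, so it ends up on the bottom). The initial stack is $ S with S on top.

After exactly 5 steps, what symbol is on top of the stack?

step 1: stack=$ S  input=if read read print print int print $  — expand S -> if B int print
step 2: stack=$ print int B if  input=if read read print print int print $  — match if
step 3: stack=$ print int B  input=read read print print int print $  — expand B -> read R print
step 4: stack=$ print int print R read  input=read read print print int print $  — match read
step 5: stack=$ print int print R  input=read print print int print $  — expand R -> B
Stack after step 5: $ print int print B (top = B).

B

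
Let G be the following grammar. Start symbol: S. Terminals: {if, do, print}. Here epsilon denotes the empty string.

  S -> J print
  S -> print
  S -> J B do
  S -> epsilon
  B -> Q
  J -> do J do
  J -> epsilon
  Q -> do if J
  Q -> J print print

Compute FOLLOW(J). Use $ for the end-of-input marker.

FIRST(J) = {epsilon, do}
FIRST(Q) = {do, print}  (via J print print)
FIRST(B) = {do, print}  (via Q)
FIRST(S) = {epsilon, do, print}  (via J print, J B do)
FOLLOW(S) includes $ since S is the start symbol.
FOLLOW(S): S appears on no right-hand side. Thus FOLLOW(S) = {$}.
FOLLOW(B): in S->J B do, B is followed by do with FIRST {do}. Thus FOLLOW(B) = {do}.
FOLLOW(Q): in B->Q, the suffix after Q is empty, so FOLLOW(Q) ⊇ FOLLOW(B) = {do}. Thus FOLLOW(Q) = {do}.
FOLLOW(J): in S->J print, J is followed by print with FIRST {print}; in S->J B do, J is followed by B do with FIRST {do, print}; in J->do J do, J is followed by do with FIRST {do}; in Q->do if J, the suffix after J is empty, so FOLLOW(J) ⊇ FOLLOW(Q) = {do}; in Q->J print print, J is followed by print print with FIRST {print}. Thus FOLLOW(J) = {do, print}.

{do, print}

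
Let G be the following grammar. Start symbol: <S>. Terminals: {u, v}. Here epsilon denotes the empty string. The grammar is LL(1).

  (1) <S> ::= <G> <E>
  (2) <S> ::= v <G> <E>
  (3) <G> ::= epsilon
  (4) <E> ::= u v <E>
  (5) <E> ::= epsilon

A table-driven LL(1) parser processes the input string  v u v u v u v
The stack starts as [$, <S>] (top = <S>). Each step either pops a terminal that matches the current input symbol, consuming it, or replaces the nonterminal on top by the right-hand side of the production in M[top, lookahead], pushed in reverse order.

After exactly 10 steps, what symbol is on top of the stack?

u

      Stack        Input            Action
   1  $ <S>        v u v u v u v $  expand <S> ::= v <G> <E>
   2  $ <E> <G> v  v u v u v u v $  match v
   3  $ <E> <G>    u v u v u v $    expand <G> ::= epsilon
   4  $ <E>        u v u v u v $    expand <E> ::= u v <E>
   5  $ <E> v u    u v u v u v $    match u
   6  $ <E> v      v u v u v $      match v
   7  $ <E>        u v u v $        expand <E> ::= u v <E>
   8  $ <E> v u    u v u v $        match u
   9  $ <E> v      v u v $          match v
  10  $ <E>        u v $            expand <E> ::= u v <E>
Stack after step 10: $ <E> v u (top = u).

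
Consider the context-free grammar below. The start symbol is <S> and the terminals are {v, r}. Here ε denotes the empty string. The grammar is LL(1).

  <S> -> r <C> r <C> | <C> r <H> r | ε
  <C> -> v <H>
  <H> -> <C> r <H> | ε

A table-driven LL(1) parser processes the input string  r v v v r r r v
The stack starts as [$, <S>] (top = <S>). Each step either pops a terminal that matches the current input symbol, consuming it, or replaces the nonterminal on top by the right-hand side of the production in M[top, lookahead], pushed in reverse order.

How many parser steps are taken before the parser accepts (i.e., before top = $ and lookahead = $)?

      Stack                      Input              Action
   1  $ <S>                      r v v v r r r v $  expand <S> -> r <C> r <C>
   2  $ <C> r <C> r              r v v v r r r v $  match r
   3  $ <C> r <C>                v v v r r r v $    expand <C> -> v <H>
   4  $ <C> r <H> v              v v v r r r v $    match v
   5  $ <C> r <H>                v v r r r v $      expand <H> -> <C> r <H>
   6  $ <C> r <H> r <C>          v v r r r v $      expand <C> -> v <H>
   7  $ <C> r <H> r <H> v        v v r r r v $      match v
   8  $ <C> r <H> r <H>          v r r r v $        expand <H> -> <C> r <H>
   9  $ <C> r <H> r <H> r <C>    v r r r v $        expand <C> -> v <H>
  10  $ <C> r <H> r <H> r <H> v  v r r r v $        match v
  11  $ <C> r <H> r <H> r <H>    r r r v $          expand <H> -> ε
  12  $ <C> r <H> r <H> r        r r r v $          match r
  13  $ <C> r <H> r <H>          r r v $            expand <H> -> ε
  14  $ <C> r <H> r              r r v $            match r
  15  $ <C> r <H>                r v $              expand <H> -> ε
  16  $ <C> r                    r v $              match r
  17  $ <C>                      v $                expand <C> -> v <H>
  18  $ <H> v                    v $                match v
  19  $ <H>                      $                  expand <H> -> ε
Accept reached after 19 steps.

19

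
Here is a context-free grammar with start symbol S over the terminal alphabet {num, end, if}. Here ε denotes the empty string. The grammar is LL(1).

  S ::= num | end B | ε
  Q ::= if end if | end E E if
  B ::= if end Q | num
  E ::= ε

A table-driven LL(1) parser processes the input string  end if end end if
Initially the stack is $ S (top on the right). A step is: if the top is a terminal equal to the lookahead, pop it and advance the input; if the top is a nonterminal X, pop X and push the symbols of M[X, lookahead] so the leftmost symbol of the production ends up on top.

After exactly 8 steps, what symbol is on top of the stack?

E

     Stack         Input                Action
  1  $ S           end if end end if $  expand S ::= end B
  2  $ B end       end if end end if $  match end
  3  $ B           if end end if $      expand B ::= if end Q
  4  $ Q end if    if end end if $      match if
  5  $ Q end       end end if $         match end
  6  $ Q           end if $             expand Q ::= end E E if
  7  $ if E E end  end if $             match end
  8  $ if E E      if $                 expand E ::= ε
Stack after step 8: $ if E (top = E).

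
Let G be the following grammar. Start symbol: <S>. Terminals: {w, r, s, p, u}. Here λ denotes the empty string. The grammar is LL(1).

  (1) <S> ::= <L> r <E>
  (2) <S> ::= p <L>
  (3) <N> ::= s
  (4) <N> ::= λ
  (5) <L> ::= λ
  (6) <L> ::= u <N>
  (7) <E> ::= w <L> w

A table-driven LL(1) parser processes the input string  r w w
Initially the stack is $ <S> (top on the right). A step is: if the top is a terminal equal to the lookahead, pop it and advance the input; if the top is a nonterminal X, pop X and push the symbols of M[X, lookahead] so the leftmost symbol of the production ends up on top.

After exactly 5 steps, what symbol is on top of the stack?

<L>

step 1: stack=$ <S>  input=r w w $  — expand <S> ::= <L> r <E>
step 2: stack=$ <E> r <L>  input=r w w $  — expand <L> ::= λ
step 3: stack=$ <E> r  input=r w w $  — match r
step 4: stack=$ <E>  input=w w $  — expand <E> ::= w <L> w
step 5: stack=$ w <L> w  input=w w $  — match w
Stack after step 5: $ w <L> (top = <L>).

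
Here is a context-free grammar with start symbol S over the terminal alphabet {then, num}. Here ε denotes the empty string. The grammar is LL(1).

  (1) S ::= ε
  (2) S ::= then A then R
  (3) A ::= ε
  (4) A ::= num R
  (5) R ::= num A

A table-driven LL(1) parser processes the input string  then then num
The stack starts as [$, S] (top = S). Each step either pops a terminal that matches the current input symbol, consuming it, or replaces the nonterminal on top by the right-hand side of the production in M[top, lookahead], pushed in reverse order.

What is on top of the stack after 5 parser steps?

step 1: stack=$ S  input=then then num $  — expand S ::= then A then R
step 2: stack=$ R then A then  input=then then num $  — match then
step 3: stack=$ R then A  input=then num $  — expand A ::= ε
step 4: stack=$ R then  input=then num $  — match then
step 5: stack=$ R  input=num $  — expand R ::= num A
Stack after step 5: $ A num (top = num).

num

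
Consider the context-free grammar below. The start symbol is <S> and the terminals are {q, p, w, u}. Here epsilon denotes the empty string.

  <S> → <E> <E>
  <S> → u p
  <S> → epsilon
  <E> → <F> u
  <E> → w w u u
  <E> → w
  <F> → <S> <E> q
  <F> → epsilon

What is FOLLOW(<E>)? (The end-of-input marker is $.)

{$, q, u, w}

FIRST(<S>) = {epsilon, u, w}  (via <E> <E>)
FIRST(<E>) = {u, w}  (via <F> u)
FIRST(<F>) = {epsilon, u, w}  (via <S> <E> q)
FOLLOW(<S>) includes $ since <S> is the start symbol.
FOLLOW(<S>): in <F>→<S> <E> q, <S> is followed by <E> q with FIRST {u, w}. Thus FOLLOW(<S>) = {$, u, w}.
FOLLOW(<E>): in <S>→<E> <E> (occurrence 1), <E> is followed by <E> with FIRST {u, w}; in <S>→<E> <E> (occurrence 2), the suffix after <E> is empty, so FOLLOW(<E>) ⊇ FOLLOW(<S>) = {$, u, w}; in <F>→<S> <E> q, <E> is followed by q with FIRST {q}. Thus FOLLOW(<E>) = {$, q, u, w}.
FOLLOW(<F>): in <E>→<F> u, <F> is followed by u with FIRST {u}. Thus FOLLOW(<F>) = {u}.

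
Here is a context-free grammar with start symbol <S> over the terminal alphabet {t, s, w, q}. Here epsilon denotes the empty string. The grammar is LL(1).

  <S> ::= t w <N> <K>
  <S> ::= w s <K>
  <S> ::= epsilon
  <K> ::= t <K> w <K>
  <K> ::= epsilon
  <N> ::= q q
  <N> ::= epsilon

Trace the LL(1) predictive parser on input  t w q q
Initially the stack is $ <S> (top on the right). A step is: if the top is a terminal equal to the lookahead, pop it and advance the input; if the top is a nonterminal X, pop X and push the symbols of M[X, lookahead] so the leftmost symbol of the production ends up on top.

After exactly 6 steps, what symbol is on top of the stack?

     Stack          Input      Action
  1  $ <S>          t w q q $  expand <S> ::= t w <N> <K>
  2  $ <K> <N> w t  t w q q $  match t
  3  $ <K> <N> w    w q q $    match w
  4  $ <K> <N>      q q $      expand <N> ::= q q
  5  $ <K> q q      q q $      match q
  6  $ <K> q        q $        match q
Stack after step 6: $ <K> (top = <K>).

<K>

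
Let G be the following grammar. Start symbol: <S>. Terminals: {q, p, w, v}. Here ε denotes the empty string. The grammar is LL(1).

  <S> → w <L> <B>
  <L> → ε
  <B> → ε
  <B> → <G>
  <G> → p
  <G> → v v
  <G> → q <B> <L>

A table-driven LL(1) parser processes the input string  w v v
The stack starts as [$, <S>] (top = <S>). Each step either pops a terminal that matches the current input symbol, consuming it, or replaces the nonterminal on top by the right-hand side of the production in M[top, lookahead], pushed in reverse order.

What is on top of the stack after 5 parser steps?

     Stack        Input    Action
  1  $ <S>        w v v $  expand <S> → w <L> <B>
  2  $ <B> <L> w  w v v $  match w
  3  $ <B> <L>    v v $    expand <L> → ε
  4  $ <B>        v v $    expand <B> → <G>
  5  $ <G>        v v $    expand <G> → v v
Stack after step 5: $ v v (top = v).

v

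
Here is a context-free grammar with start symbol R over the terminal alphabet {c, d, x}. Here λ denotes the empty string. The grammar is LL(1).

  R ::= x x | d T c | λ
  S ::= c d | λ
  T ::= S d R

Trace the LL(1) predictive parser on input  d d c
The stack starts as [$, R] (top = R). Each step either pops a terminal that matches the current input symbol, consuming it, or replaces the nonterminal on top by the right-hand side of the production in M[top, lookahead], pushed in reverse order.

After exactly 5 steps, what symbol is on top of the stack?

R

     Stack      Input    Action
  1  $ R        d d c $  expand R ::= d T c
  2  $ c T d    d d c $  match d
  3  $ c T      d c $    expand T ::= S d R
  4  $ c R d S  d c $    expand S ::= λ
  5  $ c R d    d c $    match d
Stack after step 5: $ c R (top = R).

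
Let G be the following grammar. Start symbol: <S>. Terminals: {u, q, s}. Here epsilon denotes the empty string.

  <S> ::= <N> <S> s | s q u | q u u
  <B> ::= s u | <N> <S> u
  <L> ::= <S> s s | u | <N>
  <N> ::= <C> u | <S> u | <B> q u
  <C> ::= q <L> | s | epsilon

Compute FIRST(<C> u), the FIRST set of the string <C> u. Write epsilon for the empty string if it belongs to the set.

FIRST(<C>) = {epsilon, q, s}
FIRST(<S>) = {q, s, u}  (via <N> <S> s)
FIRST(<B>) = {q, s, u}  (via <N> <S> u)
FIRST(<N>) = {q, s, u}  (via <C> u, <S> u, <B> q u)
FIRST(<L>) = {q, s, u}  (via <S> s s, <N>)
FIRST(<C> u): take FIRST of each symbol in turn, carrying on past any symbol whose FIRST contains epsilon; result {q, s, u}.

{q, s, u}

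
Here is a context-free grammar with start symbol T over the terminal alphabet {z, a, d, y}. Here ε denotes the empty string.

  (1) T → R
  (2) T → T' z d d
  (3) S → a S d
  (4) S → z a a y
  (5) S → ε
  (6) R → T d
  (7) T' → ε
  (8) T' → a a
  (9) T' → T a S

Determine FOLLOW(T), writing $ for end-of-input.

{$, a, d}

FIRST(S): from S→a S d we get {a}; from S→z a a y we get {z}; from S→ε we get {ε}. So FIRST(S) = {ε, a, z}.
FIRST(T): from T→R we get {a, z}; from T→T' z d d we get {a, z}. So FIRST(T) = {a, z}.
FIRST(R): from R→T d we get {a, z}. So FIRST(R) = {a, z}.
FIRST(T'): from T'→ε we get {ε}; from T'→a a we get {a}; from T'→T a S we get {a, z}. So FIRST(T') = {ε, a, z}.
FOLLOW(T) includes $ since T is the start symbol.
FOLLOW(T): in R→T d, T is followed by d with FIRST {d}; in T'→T a S, T is followed by a S with FIRST {a}. Thus FOLLOW(T) = {$, a, d}.
FOLLOW(R): in T→R, the suffix after R is empty, so FOLLOW(R) ⊇ FOLLOW(T) = {$, a, d}. Thus FOLLOW(R) = {$, a, d}.
FOLLOW(T'): in T→T' z d d, T' is followed by z d d with FIRST {z}. Thus FOLLOW(T') = {z}.
FOLLOW(S): in S→a S d, S is followed by d with FIRST {d}; in T'→T a S, the suffix after S is empty, so FOLLOW(S) ⊇ FOLLOW(T') = {z}. Thus FOLLOW(S) = {d, z}.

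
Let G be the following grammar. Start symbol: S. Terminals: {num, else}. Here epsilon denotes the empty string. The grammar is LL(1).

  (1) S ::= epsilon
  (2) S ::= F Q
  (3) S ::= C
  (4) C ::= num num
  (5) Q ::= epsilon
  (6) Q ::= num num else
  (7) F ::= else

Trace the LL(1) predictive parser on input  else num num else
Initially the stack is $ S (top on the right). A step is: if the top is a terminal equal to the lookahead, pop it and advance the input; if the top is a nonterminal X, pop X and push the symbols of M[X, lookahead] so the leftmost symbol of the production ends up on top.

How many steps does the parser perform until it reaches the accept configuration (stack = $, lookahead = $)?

     Stack           Input                Action
  1  $ S             else num num else $  expand S ::= F Q
  2  $ Q F           else num num else $  expand F ::= else
  3  $ Q else        else num num else $  match else
  4  $ Q             num num else $       expand Q ::= num num else
  5  $ else num num  num num else $       match num
  6  $ else num      num else $           match num
  7  $ else          else $               match else
Accept reached after 7 steps.

7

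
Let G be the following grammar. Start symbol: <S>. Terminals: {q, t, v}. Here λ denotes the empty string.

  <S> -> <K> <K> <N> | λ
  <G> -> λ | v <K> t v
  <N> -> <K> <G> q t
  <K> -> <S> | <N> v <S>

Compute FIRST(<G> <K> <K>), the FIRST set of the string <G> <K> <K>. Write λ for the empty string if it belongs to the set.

{λ, q, v}

FIRST(<G>) = {λ, v}
FIRST(<S>) = {λ, q, v}  (via <K> <K> <N>)
FIRST(<N>) = {q, v}  (via <K> <G> q t)
FIRST(<K>) = {λ, q, v}  (via <S>, <N> v <S>)
FIRST(<G> <K> <K>): take FIRST of each symbol in turn, carrying on past any symbol whose FIRST contains λ; result {λ, q, v}.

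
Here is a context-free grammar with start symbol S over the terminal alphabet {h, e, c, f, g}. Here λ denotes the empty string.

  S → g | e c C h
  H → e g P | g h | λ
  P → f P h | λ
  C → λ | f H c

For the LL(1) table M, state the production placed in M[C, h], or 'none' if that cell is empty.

C → λ

FIRST(S) = {e, g}
FIRST(H) = {λ, e, g}
FIRST(P) = {λ, f}
FIRST(C) = {λ, f}
FOLLOW(S) includes $ since S is the start symbol.
FOLLOW(C): in S→e c C h, C is followed by h with FIRST {h}. Thus FOLLOW(C) = {h}.
For C → λ: FIRST(λ) = {λ}, so it goes in M[C, t] for t ∈ {}; since λ ∈ FIRST, also for every t ∈ FOLLOW(C) = {h}.
For C → f H c: FIRST(f H c) = {f}, so it goes in M[C, t] for t ∈ {f}.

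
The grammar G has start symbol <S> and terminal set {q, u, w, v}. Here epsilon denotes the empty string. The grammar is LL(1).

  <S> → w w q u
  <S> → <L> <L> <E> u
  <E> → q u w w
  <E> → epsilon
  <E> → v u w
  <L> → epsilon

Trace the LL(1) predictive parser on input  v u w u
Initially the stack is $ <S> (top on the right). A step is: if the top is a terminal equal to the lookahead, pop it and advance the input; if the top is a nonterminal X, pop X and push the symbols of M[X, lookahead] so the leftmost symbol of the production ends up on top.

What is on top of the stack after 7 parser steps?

     Stack            Input      Action
  1  $ <S>            v u w u $  expand <S> → <L> <L> <E> u
  2  $ u <E> <L> <L>  v u w u $  expand <L> → epsilon
  3  $ u <E> <L>      v u w u $  expand <L> → epsilon
  4  $ u <E>          v u w u $  expand <E> → v u w
  5  $ u w u v        v u w u $  match v
  6  $ u w u          u w u $    match u
  7  $ u w            w u $      match w
Stack after step 7: $ u (top = u).

u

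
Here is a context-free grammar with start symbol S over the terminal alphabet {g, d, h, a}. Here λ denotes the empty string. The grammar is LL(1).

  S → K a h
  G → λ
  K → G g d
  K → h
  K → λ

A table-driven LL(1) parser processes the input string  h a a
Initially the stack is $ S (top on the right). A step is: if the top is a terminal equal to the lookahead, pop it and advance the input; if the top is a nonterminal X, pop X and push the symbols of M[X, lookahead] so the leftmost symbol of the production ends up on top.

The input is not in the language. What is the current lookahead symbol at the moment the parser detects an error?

a

step 1: stack=$ S  input=h a a $  — expand S → K a h
step 2: stack=$ h a K  input=h a a $  — expand K → h
step 3: stack=$ h a h  input=h a a $  — match h
step 4: stack=$ h a  input=a a $  — match a
step 5: stack=$ h  input=a $  — error: top is terminal h but lookahead is a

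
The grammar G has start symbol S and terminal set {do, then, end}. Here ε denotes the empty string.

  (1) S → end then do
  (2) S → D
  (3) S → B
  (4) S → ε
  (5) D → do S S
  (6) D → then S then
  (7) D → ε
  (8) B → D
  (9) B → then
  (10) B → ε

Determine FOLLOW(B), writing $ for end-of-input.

FIRST(D): from D→do S S we get {do}; from D→then S then we get {then}; from D→ε we get {ε}. So FIRST(D) = {ε, do, then}.
FIRST(B): from B→D we get {ε, do, then}; from B→then we get {then}; from B→ε we get {ε}. So FIRST(B) = {ε, do, then}.
FIRST(S): from S→end then do we get {end}; from S→D we get {ε, do, then}; from S→B we get {ε, do, then}; from S→ε we get {ε}. So FIRST(S) = {ε, do, end, then}.
FOLLOW(S) includes $ since S is the start symbol.
FOLLOW(S): in D→do S S (occurrence 1), S is followed by S with FIRST {ε, do, end, then}; in D→do S S (occurrence 1), the suffix after S is nullable, so FOLLOW(S) ⊇ FOLLOW(D) = {$, do, end, then}; in D→do S S (occurrence 2), the suffix after S is empty, so FOLLOW(S) ⊇ FOLLOW(D) = {$, do, end, then}; in D→then S then, S is followed by then with FIRST {then}. Thus FOLLOW(S) = {$, do, end, then}.
FOLLOW(B): in S→B, the suffix after B is empty, so FOLLOW(B) ⊇ FOLLOW(S) = {$, do, end, then}. Thus FOLLOW(B) = {$, do, end, then}.
FOLLOW(D): in S→D, the suffix after D is empty, so FOLLOW(D) ⊇ FOLLOW(S) = {$, do, end, then}; in B→D, the suffix after D is empty, so FOLLOW(D) ⊇ FOLLOW(B) = {$, do, end, then}. Thus FOLLOW(D) = {$, do, end, then}.

{$, do, end, then}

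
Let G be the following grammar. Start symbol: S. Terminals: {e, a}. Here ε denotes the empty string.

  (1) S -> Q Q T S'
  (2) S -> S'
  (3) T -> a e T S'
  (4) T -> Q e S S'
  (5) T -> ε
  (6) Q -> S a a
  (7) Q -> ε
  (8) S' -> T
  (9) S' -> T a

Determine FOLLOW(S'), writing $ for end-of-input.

{$, a, e}

FIRST(S) = {ε, a, e}  (via Q Q T S', S')
FIRST(Q) = {ε, a, e}  (via S a a)
FIRST(T) = {ε, a, e}  (via Q e S S')
FIRST(S') = {ε, a, e}  (via T, T a)
FOLLOW(S) includes $ since S is the start symbol.
FOLLOW(S): in T->Q e S S', S is followed by S' with FIRST {ε, a, e}; in T->Q e S S', the suffix after S is nullable, so FOLLOW(S) ⊇ FOLLOW(T) = {$, a, e}; in Q->S a a, S is followed by a a with FIRST {a}. Thus FOLLOW(S) = {$, a, e}.
FOLLOW(Q): in S->Q Q T S' (occurrence 1), Q is followed by Q T S' with FIRST {ε, a, e}; in S->Q Q T S' (occurrence 1), the suffix after Q is nullable, so FOLLOW(Q) ⊇ FOLLOW(S) = {$, a, e}; in S->Q Q T S' (occurrence 2), Q is followed by T S' with FIRST {ε, a, e}; in S->Q Q T S' (occurrence 2), the suffix after Q is nullable, so FOLLOW(Q) ⊇ FOLLOW(S) = {$, a, e}; in T->Q e S S', Q is followed by e S S' with FIRST {e}. Thus FOLLOW(Q) = {$, a, e}.
FOLLOW(T): in S->Q Q T S', T is followed by S' with FIRST {ε, a, e}; in S->Q Q T S', the suffix after T is nullable, so FOLLOW(T) ⊇ FOLLOW(S) = {$, a, e}; in T->a e T S', T is followed by S' with FIRST {ε, a, e}; in T->a e T S', the suffix after T is nullable (adds nothing new); in S'->T, the suffix after T is empty, so FOLLOW(T) ⊇ FOLLOW(S') = {$, a, e}; in S'->T a, T is followed by a with FIRST {a}. Thus FOLLOW(T) = {$, a, e}.
FOLLOW(S'): in S->Q Q T S', the suffix after S' is empty, so FOLLOW(S') ⊇ FOLLOW(S) = {$, a, e}; in S->S', the suffix after S' is empty, so FOLLOW(S') ⊇ FOLLOW(S) = {$, a, e}; in T->a e T S', the suffix after S' is empty, so FOLLOW(S') ⊇ FOLLOW(T) = {$, a, e}; in T->Q e S S', the suffix after S' is empty, so FOLLOW(S') ⊇ FOLLOW(T) = {$, a, e}. Thus FOLLOW(S') = {$, a, e}.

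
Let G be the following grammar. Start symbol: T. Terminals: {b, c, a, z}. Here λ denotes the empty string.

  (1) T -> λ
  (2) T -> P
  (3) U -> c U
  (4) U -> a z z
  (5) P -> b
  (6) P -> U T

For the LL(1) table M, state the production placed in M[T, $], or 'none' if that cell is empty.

T -> λ

FIRST(U) = {a, c}
FIRST(P) = {a, b, c}  (via U T)
FIRST(T) = {λ, a, b, c}  (via P)
FOLLOW(T) includes $ since T is the start symbol.
FOLLOW(T): in P->U T, the suffix after T is empty, so FOLLOW(T) ⊇ FOLLOW(P) = {$}. Thus FOLLOW(T) = {$}.
FOLLOW(P): in T->P, the suffix after P is empty, so FOLLOW(P) ⊇ FOLLOW(T) = {$}. Thus FOLLOW(P) = {$}.
For T -> λ: FIRST(λ) = {λ}, so it goes in M[T, t] for t ∈ {}; since λ ∈ FIRST, also for every t ∈ FOLLOW(T) = {$}.
For T -> P: FIRST(P) = {a, b, c}, so it goes in M[T, t] for t ∈ {a, b, c}.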